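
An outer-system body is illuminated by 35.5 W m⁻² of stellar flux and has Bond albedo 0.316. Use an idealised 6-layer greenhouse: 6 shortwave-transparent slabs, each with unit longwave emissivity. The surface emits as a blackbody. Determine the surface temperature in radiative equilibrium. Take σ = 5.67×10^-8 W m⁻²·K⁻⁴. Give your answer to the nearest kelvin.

Top-of-atmosphere balance: σT_e⁴ = S(1−α)/4 = 6.070 W m⁻² → T_e = 101.7 K.
For an N-layer opaque stack, T_s⁴ = (N+1)T_e⁴, hence T_s = (7)^(1/4)×101.7 K = 165.5 K.

165 K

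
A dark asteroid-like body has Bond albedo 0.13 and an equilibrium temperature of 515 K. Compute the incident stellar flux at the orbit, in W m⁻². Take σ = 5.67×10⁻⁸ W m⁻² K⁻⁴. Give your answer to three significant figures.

18300 W m⁻²

Invert the energy balance for S: S = 4σT⁴/(1−α).
The emitted flux is σT⁴ = 3989 W m⁻².
S = 4·3989/0.87 = 18340 W m⁻².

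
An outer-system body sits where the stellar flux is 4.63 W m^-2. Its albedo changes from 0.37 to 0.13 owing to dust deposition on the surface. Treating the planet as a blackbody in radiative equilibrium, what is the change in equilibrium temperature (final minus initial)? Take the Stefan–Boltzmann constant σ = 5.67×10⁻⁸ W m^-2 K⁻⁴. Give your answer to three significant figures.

With α = 0.37, T₁ = 59.89 K.
Final:   T₂ = [S(1−0.13)/(4σ)]^(1/4) = 64.92 K.
ΔT = T₂ − T₁ = 5.033 K.

5.03 kelvin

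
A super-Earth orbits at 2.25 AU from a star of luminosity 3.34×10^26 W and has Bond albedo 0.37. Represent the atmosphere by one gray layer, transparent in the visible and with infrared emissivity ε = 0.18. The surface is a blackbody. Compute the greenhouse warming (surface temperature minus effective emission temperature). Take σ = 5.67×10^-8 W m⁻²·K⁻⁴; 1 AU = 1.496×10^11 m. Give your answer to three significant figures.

Orbital distance: d = 2.25 AU = 3.366×10^11 m.
Spreading L over a sphere of radius d: S = 3.34×10^26/(4π·3.37×10^11²) = 234.6 W m⁻².
Effective emission temperature (TOA balance): σT_e⁴ = S(1−α)/4 = 36.95 W m⁻² → T_e = 159.8 K.
For a single slab of emissivity ε, T_s⁴ = 2T_e⁴/(2−ε); thus T_s = 159.8·(1.099)^(1/4) = 163.6 K.
T_s − T_e = 163.6 − 159.8 = 3.812 K.

3.81 kelvin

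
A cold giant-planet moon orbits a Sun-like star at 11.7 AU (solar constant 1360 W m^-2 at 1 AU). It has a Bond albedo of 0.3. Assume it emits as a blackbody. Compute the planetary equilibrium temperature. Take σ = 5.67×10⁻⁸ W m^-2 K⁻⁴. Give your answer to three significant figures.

74.4 K

Flux at the orbit: S = 1360/(11.7)² = 9.935 W m^-2.
Absorbed flux (global mean): S(1−α)/4 = 9.935·0.7/4 = 1.739 W m^-2.
Balancing against σT⁴: T = (1.739/5.67×10⁻⁸)^(1/4) = 74.41 K.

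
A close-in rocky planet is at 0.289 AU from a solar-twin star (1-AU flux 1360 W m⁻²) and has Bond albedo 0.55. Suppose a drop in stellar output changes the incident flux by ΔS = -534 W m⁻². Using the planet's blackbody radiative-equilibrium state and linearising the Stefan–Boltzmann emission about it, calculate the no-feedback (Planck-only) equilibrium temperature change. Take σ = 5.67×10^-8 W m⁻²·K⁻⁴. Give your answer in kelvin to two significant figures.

-3.5 K

Irradiance scales as 1/d², so S = 1360 W m⁻² × (1/0.289)² = 16280 W m⁻².
Unperturbed T_e = [16280·(1−0.55)/(4σ)]^¼ = 424.0 K.
ΔF = Δ[S(1−α)]/4 = (1−0.55)·-534/4 = -60.07 W m⁻².
Planck response: λ_P = 4σT_e³ = 4·5.67×10⁻⁸·(424.0)³ = 17.28 W m⁻²/K.
So ΔT₀ = -60.07/17.28 = -3.48 K.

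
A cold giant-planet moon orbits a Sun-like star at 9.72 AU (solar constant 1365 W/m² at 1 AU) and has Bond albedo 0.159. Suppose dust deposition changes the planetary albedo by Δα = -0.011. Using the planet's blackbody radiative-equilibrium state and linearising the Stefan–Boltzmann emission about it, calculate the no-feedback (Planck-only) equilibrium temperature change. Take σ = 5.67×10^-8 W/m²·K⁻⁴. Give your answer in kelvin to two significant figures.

0.28 K

By the inverse-square law, S = 1365/9.72² = 14.45 W/m².
Unperturbed T_e = [14.45·(1−0.159)/(4σ)]^¼ = 85.55 K.
ΔF = −(S/4)Δα = −(14.45/4)×(-0.011) = 0.03973 W/m².
The Planck feedback parameter is 4σT_e³ = 0.1420 W/m²/K.
So ΔT₀ = 0.03973/0.1420 = 0.280 K.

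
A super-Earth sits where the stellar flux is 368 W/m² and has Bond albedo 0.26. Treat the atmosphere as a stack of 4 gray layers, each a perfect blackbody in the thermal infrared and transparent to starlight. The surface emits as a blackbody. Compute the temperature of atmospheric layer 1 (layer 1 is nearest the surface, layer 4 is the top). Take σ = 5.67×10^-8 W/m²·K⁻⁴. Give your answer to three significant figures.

OLR = S(1−α)/4 = 68.08 W/m²; the top layer radiates at T_e = 186.1 K.
The net upward flux σT_e⁴ is constant between every pair of levels, so T_k⁴ = (N+1−k)T_e⁴.
With k = 1: T_1 = (4+1−1)^¼·186.1 K = 263.3 K.

263 kelvin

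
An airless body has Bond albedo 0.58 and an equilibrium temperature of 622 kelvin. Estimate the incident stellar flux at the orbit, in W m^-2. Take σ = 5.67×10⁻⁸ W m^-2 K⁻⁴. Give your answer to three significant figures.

From S(1−α)/4 = σT⁴: S = 4σT⁴/(1−α).
σT⁴ = 5.67×10⁻⁸·(622)⁴ = 8487 W m^-2.
So S = 4×8487/(1−0.58) = 80830 W m^-2.

80800 W m^-2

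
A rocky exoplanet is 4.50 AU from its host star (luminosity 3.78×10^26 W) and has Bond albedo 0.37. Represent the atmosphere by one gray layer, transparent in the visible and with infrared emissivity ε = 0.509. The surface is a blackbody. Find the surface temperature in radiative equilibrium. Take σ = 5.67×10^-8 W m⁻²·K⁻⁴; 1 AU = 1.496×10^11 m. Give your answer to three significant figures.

Orbital distance: d = 4.50 AU = 6.732×10^11 m.
Spreading L over a sphere of radius d: S = 3.78×10^26/(4π·6.73×10^11²) = 66.37 W m⁻².
At the top of the atmosphere, σT_e⁴ = S(1−α)/4 = 10.45 W m⁻², giving T_e = 116.5 K.
Surface balance with a leaky layer gives σT_s⁴ = σT_e⁴·2/(2−ε), so T_s = T_e·[2/(2−0.509)]^(1/4) = 125.4 K.

125 K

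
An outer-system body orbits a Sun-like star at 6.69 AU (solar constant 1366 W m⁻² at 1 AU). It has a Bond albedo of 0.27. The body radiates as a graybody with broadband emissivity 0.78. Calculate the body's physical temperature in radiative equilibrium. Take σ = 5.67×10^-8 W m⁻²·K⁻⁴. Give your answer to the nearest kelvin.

106 K

By the inverse-square law, S = 1366/6.69² = 30.52 W m⁻².
The planet absorbs (1−α)S over its disc πR² and re-emits over 4πR², so the mean absorbed flux is (1−0.27)·30.52/4 = 5.570 W m⁻².
Radiative balance εσT⁴ = 5.570 gives T = [5.570/(0.78·σ)]^(1/4) = 105.9 K.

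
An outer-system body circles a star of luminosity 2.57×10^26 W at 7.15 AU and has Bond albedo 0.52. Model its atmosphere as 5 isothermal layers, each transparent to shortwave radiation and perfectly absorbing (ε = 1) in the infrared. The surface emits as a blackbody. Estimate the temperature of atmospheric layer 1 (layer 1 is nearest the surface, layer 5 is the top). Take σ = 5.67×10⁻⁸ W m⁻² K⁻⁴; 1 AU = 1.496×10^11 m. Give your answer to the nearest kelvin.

117 K

d = 7.15 × 1.496×10^11 m = 1.070×10^12 m.
S = L/(4πd²) = 17.88 W m⁻².
The effective emission temperature is T_e = [S(1−α)/(4σ)]^¼ = 78.43 K.
Each opaque layer satisfies 2T_j⁴ = T_{j−1}⁴ + T_{j+1}⁴, giving T_k⁴ = (N+1−k)T_e⁴.
T_1 = (5)^(1/4)·78.43 = 117.3 K.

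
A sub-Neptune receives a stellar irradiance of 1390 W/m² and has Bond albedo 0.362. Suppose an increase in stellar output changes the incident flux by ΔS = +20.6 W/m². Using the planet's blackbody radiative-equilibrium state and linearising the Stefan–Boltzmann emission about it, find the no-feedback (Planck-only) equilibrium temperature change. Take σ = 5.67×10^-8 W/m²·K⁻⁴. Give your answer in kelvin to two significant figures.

0.93 K

Unperturbed T_e = [1390·(1−0.362)/(4σ)]^¼ = 250.1 K.
TOA radiative forcing: ΔF = (1−α)ΔS/4 = 0.638·(+20.6)/4 = 3.286 W/m².
The Planck feedback parameter is 4σT_e³ = 3.546 W/m²/K.
So ΔT₀ = 3.286/3.546 = 0.926 K.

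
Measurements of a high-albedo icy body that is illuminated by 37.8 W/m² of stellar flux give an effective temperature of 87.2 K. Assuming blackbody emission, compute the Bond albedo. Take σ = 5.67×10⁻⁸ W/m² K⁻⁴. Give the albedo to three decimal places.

0.653

Energy balance: S(1−α)/4 = σT⁴, so 1−α = 4σT⁴/S.
σT⁴ = 3.278 W/m², so 4σT⁴ = 13.11 W/m².
1−α = 13.11/37.80 = 0.3469, so α = 0.6531.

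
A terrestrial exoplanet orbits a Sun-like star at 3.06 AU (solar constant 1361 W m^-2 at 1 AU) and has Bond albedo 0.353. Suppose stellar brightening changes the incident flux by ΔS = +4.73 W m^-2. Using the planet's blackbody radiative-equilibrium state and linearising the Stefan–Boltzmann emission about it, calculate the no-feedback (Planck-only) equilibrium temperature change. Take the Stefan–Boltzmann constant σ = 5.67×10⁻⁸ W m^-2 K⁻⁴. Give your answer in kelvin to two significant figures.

By the inverse-square law, S = 1361/3.06² = 145.4 W m^-2.
The baseline emission temperature is T_e = 142.7 K.
ΔF = Δ[S(1−α)]/4 = (1−0.353)·+4.73/4 = 0.7651 W m^-2.
Linearising σT⁴ gives d(σT⁴)/dT = 4σT_e³ = 0.6590 W m^-2 per K.
So ΔT₀ = 0.7651/0.6590 = 1.16 K.

1.2 K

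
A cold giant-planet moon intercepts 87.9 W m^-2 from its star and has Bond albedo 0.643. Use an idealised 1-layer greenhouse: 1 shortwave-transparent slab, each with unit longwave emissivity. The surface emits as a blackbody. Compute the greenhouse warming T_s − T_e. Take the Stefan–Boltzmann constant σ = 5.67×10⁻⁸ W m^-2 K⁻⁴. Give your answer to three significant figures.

The effective emission temperature is T_e = [S(1−α)/(4σ)]^¼ = 108.5 K.
Surface: T_s = (2)^¼·T_e = 129.0 K.
Warming: T_s − T_e = 20.52 K.

20.5 K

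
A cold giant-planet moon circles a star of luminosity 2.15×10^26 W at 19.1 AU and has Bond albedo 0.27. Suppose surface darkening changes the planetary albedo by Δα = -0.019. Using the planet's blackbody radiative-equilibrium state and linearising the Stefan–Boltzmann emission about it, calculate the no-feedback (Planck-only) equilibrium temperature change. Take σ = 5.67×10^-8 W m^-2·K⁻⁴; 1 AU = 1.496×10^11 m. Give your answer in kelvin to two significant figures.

0.33 K

d = 19.1 × 1.496×10^11 m = 2.857×10^12 m.
Spreading L over a sphere of radius d: S = 2.15×10^26/(4π·2.86×10^12²) = 2.096 W m^-2.
Unperturbed T_e = [2.096·(1−0.27)/(4σ)]^¼ = 50.96 K.
The change in absorbed flux is Δ[S(1−α)/4] = −SΔα/4 = 0.009954 W m^-2.
Linearising σT⁴ gives d(σT⁴)/dT = 4σT_e³ = 0.03002 W m^-2 per K.
ΔT₀ = ΔF/λ_P = 0.009954/0.03002 = 0.332 K.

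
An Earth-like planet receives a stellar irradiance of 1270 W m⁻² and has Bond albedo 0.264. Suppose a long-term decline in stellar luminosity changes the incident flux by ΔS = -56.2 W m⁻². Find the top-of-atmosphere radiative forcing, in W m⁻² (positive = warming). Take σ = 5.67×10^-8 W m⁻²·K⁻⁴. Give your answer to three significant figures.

ΔF = Δ[S(1−α)]/4 = (1−0.264)·-56.2/4 = -10.34 W m⁻².

-10.3 W m⁻²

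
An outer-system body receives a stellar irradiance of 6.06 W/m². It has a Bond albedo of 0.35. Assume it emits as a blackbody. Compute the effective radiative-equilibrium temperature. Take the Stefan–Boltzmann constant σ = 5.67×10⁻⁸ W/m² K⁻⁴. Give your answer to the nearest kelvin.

The planet absorbs (1−α)S over its disc πR² and re-emits over 4πR², so the mean absorbed flux is (1−0.35)·6.060/4 = 0.9848 W/m².
Set σT⁴ = 0.9848 → T = (0.9848/σ)^(1/4) = 64.56 K.

65 K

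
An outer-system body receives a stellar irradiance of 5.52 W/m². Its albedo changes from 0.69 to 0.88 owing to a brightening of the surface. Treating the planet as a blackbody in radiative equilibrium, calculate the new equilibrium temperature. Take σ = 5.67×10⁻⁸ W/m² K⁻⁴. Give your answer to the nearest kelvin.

41 K

T₂ = [S(1−α₂)/(4σ)]^(1/4) = [5.520·0.12/(4σ)]^(1/4) = 41.34 K.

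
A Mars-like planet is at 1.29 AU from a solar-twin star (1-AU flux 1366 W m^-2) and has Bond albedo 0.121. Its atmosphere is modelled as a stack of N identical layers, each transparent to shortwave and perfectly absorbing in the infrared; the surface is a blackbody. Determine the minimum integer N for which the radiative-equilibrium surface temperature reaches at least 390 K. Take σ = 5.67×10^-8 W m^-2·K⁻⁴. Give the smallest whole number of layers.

7

By the inverse-square law, S = 1366/1.29² = 820.9 W m^-2.
Top-of-atmosphere balance: σT_e⁴ = S(1−α)/4 = 180.4 W m^-2 → T_e = 237.5 K.
T_s = (N+1)^(1/4)·T_e ≥ 390 K requires N+1 ≥ (T_s/T_e)⁴ = (390/237.5)⁴ = 7.272.
Rounding up, N = 7.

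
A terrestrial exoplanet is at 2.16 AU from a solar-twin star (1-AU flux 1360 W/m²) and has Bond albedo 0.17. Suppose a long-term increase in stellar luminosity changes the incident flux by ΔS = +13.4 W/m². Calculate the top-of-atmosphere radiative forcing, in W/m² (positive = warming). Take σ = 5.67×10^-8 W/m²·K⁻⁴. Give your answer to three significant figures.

Flux at the orbit: S = 1360/(2.16)² = 291.5 W/m².
TOA radiative forcing: ΔF = (1−α)ΔS/4 = 0.83·(+13.4)/4 = 2.780 W/m².

2.78 W/m²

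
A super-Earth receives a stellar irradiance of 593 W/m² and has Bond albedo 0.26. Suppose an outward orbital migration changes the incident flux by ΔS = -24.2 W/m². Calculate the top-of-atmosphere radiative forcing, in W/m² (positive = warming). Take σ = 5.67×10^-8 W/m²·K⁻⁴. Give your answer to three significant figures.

-4.48 W/m²

ΔF = Δ[S(1−α)]/4 = (1−0.26)·-24.2/4 = -4.477 W/m².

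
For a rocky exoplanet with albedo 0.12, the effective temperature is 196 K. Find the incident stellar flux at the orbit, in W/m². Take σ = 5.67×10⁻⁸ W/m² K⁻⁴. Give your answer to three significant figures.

380 W/m²

Invert the energy balance for S: S = 4σT⁴/(1−α).
The emitted flux is σT⁴ = 83.68 W/m².
So S = 4×83.68/(1−0.12) = 380.4 W/m².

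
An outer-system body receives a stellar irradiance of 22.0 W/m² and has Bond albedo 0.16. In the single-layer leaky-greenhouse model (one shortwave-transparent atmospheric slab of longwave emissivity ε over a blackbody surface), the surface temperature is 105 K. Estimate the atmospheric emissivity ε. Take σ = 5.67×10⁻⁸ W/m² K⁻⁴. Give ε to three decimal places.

0.659

Effective temperature: T_e = [S(1−α)/(4σ)]^(1/4) = 95.01 K.
T_s⁴ = T_e⁴·2/(2−ε) → ε = 2 − 2(T_e/T_s)⁴ = 2 − 2·(95.01/105)⁴ = 0.6593.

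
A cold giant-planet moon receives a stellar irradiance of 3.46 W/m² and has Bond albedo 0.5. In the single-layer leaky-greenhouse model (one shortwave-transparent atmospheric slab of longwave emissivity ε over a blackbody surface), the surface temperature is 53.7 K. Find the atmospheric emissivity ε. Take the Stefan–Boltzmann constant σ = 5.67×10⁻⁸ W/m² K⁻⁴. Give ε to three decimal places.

0.165

Effective temperature: T_e = [S(1−α)/(4σ)]^(1/4) = 52.55 K.
Inverting T_s⁴ = 2T_e⁴/(2−ε): (T_e/T_s)⁴ = 0.9173, so ε = 2(1 − 0.9173) = 0.1654.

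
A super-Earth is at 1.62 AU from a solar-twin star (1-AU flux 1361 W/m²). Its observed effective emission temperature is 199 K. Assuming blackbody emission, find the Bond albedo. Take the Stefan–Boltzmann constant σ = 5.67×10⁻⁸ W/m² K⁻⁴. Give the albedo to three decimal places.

Flux at the orbit: S = 1361/(1.62)² = 518.6 W/m².
Rearranging the radiative balance, α = 1 − 4σT⁴/S.
4σT⁴ = 4·5.67×10⁻⁸·(199)⁴ = 355.7 W/m².
Hence α = 1 − 355.7/518.6 = 0.3142.

0.314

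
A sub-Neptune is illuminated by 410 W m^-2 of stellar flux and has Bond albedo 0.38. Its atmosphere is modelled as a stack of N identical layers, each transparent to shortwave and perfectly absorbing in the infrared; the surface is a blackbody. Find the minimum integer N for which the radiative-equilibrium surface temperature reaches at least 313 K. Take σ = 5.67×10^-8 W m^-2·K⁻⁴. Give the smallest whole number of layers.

8

OLR = S(1−α)/4 = 63.55 W m^-2; the top layer radiates at T_e = 183.0 K.
Since T_s⁴ = (N+1)T_e⁴, we need N ≥ (T_s/T_e)⁴ − 1 = 7.563.
So N ≥ 7.563; the smallest integer is N = 8.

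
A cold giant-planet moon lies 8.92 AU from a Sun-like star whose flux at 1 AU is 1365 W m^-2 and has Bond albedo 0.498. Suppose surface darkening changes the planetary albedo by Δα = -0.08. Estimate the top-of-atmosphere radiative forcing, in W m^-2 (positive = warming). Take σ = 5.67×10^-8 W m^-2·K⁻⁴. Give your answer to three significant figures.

0.343 W m^-2

Flux at the orbit: S = 1365/(8.92)² = 17.16 W m^-2.
TOA radiative forcing: ΔF = −S·Δα/4 = −17.16·(-0.08)/4 = 0.3431 W m^-2.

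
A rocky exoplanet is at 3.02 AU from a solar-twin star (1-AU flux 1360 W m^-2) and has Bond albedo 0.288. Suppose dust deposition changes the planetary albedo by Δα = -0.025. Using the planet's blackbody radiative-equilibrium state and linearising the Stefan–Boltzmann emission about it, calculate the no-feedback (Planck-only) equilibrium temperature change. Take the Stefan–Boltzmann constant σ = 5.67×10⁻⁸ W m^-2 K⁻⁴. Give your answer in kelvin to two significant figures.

By the inverse-square law, S = 1360/3.02² = 149.1 W m^-2.
The baseline emission temperature is T_e = 147.1 K.
The change in absorbed flux is Δ[S(1−α)/4] = −SΔα/4 = 0.9320 W m^-2.
Linearising σT⁴ gives d(σT⁴)/dT = 4σT_e³ = 0.7218 W m^-2 per K.
So ΔT₀ = 0.9320/0.7218 = 1.29 K.

1.3 K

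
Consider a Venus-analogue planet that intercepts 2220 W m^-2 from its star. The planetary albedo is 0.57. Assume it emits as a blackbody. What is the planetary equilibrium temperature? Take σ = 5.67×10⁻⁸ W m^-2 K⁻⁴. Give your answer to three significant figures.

255 K

The planet absorbs (1−α)S over its disc πR² and re-emits over 4πR², so the mean absorbed flux is (1−0.57)·2220/4 = 238.7 W m^-2.
Set σT⁴ = 238.7 → T = (238.7/σ)^(1/4) = 254.7 K.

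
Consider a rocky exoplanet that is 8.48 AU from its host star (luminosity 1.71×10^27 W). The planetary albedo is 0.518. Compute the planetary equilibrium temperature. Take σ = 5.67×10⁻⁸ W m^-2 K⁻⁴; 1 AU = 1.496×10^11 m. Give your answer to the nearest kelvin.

116 kelvin

d = 8.48 × 1.496×10^11 m = 1.269×10^12 m.
Flux at the orbit: S = L/(4πd²) = 1.71×10^27/(4π·(1.27×10^12)²) = 84.55 W m^-2.
Absorbed flux (global mean): S(1−α)/4 = 84.55·0.482/4 = 10.19 W m^-2.
Balancing against σT⁴: T = (10.19/5.67×10⁻⁸)^(1/4) = 115.8 K.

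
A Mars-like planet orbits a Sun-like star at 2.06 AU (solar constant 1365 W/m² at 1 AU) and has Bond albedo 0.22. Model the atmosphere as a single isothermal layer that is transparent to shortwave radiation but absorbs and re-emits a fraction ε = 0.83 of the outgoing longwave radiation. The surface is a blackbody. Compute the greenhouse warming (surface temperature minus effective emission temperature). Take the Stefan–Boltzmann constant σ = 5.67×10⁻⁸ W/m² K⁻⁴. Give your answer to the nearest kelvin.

26 K

By the inverse-square law, S = 1365/2.06² = 321.7 W/m².
Effective emission temperature (TOA balance): σT_e⁴ = S(1−α)/4 = 62.72 W/m² → T_e = 182.4 K.
The surface balance (absorbed SW + ε·downward IR = σT_s⁴) with T_a⁴ = T_s⁴/2 reduces to T_s = T_e·[2/(2−ε)]^¼ = 208.5 K.
Greenhouse warming: T_s − T_e = 26.16 K.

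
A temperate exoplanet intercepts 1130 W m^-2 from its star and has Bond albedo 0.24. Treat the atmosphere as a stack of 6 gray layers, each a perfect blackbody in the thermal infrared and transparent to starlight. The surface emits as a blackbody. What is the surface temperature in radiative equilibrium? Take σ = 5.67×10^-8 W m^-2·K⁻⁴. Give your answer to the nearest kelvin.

403 K

The effective emission temperature is T_e = [S(1−α)/(4σ)]^¼ = 248.1 K.
For an N-layer opaque stack, T_s⁴ = (N+1)T_e⁴, hence T_s = (7)^(1/4)×248.1 K = 403.5 K.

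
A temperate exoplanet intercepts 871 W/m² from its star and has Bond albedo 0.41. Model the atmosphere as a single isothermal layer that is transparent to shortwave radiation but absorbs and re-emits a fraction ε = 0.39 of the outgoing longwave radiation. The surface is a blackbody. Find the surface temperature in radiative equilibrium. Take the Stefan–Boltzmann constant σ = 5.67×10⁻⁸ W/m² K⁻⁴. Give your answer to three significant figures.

230 kelvin

Effective emission temperature (TOA balance): σT_e⁴ = S(1−α)/4 = 128.5 W/m² → T_e = 218.2 K.
For a single slab of emissivity ε, T_s⁴ = 2T_e⁴/(2−ε); thus T_s = 218.2·(1.242)^(1/4) = 230.3 K.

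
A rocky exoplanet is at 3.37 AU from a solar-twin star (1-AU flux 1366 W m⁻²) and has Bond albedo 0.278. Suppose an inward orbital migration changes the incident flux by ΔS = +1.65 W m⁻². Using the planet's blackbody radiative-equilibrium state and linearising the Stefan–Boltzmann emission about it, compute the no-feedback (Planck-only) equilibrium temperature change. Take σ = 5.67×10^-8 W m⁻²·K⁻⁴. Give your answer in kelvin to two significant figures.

By the inverse-square law, S = 1366/3.37² = 120.3 W m⁻².
Reference equilibrium: T_e = [S(1−α)/(4σ)]^(1/4) = 139.9 K.
TOA radiative forcing: ΔF = (1−α)ΔS/4 = 0.722·(+1.65)/4 = 0.2978 W m⁻².
Planck response: λ_P = 4σT_e³ = 4·5.67×10⁻⁸·(139.9)³ = 0.6208 W m⁻²/K.
ΔT₀ = ΔF/λ_P = 0.2978/0.6208 = 0.480 K.

0.48 K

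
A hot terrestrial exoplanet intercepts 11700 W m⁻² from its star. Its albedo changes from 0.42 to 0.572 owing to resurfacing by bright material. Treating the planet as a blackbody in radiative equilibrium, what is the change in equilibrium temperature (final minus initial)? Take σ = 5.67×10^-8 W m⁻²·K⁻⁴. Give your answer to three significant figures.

-30.4 K

Initial: T₁ = [S(1−0.42)/(4σ)]^(1/4) = 415.9 K.
With α = 0.572, T₂ = 385.5 K.
Change: 385.5 − 415.9 = -30.43 K.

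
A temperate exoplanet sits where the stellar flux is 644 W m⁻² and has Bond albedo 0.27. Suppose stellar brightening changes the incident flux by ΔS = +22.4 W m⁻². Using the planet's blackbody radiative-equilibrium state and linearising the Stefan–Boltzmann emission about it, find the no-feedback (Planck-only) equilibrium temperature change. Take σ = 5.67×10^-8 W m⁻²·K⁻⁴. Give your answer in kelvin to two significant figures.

1.9 K

Unperturbed T_e = [644.0·(1−0.27)/(4σ)]^¼ = 213.4 K.
Only a fraction (1−α) is absorbed and it's spread over 4πR², so ΔF = (1−α)ΔS/4 = 4.088 W m⁻².
Planck response: λ_P = 4σT_e³ = 4·5.67×10⁻⁸·(213.4)³ = 2.203 W m⁻²/K.
So ΔT₀ = 4.088/2.203 = 1.86 K.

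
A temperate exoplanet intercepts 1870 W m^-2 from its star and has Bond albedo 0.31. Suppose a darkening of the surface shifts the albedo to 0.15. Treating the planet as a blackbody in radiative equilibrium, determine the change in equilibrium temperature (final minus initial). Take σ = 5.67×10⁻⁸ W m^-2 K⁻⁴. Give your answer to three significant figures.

14.7 kelvin

Initial: T₁ = [S(1−0.31)/(4σ)]^(1/4) = 274.6 K.
Final:   T₂ = [S(1−0.15)/(4σ)]^(1/4) = 289.3 K.
Change: 289.3 − 274.6 = 14.70 K.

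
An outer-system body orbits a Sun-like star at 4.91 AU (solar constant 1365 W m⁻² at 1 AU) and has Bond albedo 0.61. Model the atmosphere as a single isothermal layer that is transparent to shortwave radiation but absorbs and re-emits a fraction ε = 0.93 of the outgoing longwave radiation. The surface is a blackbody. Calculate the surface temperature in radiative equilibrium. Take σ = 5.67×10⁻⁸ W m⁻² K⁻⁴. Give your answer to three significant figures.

By the inverse-square law, S = 1365/4.91² = 56.62 W m⁻².
At the top of the atmosphere, σT_e⁴ = S(1−α)/4 = 5.520 W m⁻², giving T_e = 99.33 K.
For a single slab of emissivity ε, T_s⁴ = 2T_e⁴/(2−ε); thus T_s = 99.33·(1.869)^(1/4) = 116.1 K.

116 kelvin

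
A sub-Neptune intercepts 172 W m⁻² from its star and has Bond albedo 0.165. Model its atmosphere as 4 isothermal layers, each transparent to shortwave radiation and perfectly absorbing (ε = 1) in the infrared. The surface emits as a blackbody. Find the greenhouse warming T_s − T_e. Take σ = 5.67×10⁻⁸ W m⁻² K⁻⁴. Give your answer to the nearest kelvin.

Top-of-atmosphere balance: σT_e⁴ = S(1−α)/4 = 35.91 W m⁻² → T_e = 158.6 K.
Surface: T_s = (5)^¼·T_e = 237.2 K.
Warming: T_s − T_e = 78.58 K.

79 K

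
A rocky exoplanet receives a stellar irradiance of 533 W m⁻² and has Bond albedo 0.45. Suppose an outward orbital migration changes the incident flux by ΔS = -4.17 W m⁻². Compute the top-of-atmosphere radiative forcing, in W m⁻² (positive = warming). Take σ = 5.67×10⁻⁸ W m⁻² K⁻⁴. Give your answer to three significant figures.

-0.573 W m⁻²

Only a fraction (1−α) is absorbed and it's spread over 4πR², so ΔF = (1−α)ΔS/4 = -0.5734 W m⁻².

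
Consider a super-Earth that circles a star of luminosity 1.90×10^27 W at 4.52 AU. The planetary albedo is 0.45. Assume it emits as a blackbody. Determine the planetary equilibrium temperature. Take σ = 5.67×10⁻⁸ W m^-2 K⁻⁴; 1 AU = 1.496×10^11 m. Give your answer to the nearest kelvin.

168 kelvin

Orbital distance: d = 4.52 AU = 6.762×10^11 m.
Spreading L over a sphere of radius d: S = 1.90×10^27/(4π·6.76×10^11²) = 330.7 W m^-2.
The planet absorbs (1−α)S over its disc πR² and re-emits over 4πR², so the mean absorbed flux is (1−0.45)·330.7/4 = 45.47 W m^-2.
Balancing against σT⁴: T = (45.47/5.67×10⁻⁸)^(1/4) = 168.3 K.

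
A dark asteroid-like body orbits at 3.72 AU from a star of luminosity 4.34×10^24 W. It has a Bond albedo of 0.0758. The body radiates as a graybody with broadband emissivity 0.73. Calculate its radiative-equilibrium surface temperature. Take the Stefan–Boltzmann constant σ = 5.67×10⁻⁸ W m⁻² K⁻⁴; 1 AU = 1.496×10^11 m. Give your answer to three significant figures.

Orbital distance: d = 3.72 AU = 5.565×10^11 m.
S = L/(4πd²) = 1.115 W m⁻².
Averaging over the sphere, the absorbed flux is S(1−α)/4 = 0.2577 W m⁻².
Equating to εσT⁴ with ε = 0.73: T = (0.2577/0.73σ)^(1/4) = 49.95 K.

49.9 kelvin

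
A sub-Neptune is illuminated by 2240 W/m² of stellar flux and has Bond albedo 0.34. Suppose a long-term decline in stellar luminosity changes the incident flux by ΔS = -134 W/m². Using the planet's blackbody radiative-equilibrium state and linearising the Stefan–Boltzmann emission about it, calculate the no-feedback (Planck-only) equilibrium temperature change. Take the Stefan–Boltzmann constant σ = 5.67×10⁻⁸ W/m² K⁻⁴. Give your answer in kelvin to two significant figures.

-4.2 K

Reference equilibrium: T_e = [S(1−α)/(4σ)]^(1/4) = 284.1 K.
Only a fraction (1−α) is absorbed and it's spread over 4πR², so ΔF = (1−α)ΔS/4 = -22.11 W/m².
The Planck feedback parameter is 4σT_e³ = 5.203 W/m²/K.
ΔT₀ = ΔF/λ_P = -22.11/5.203 = -4.25 K.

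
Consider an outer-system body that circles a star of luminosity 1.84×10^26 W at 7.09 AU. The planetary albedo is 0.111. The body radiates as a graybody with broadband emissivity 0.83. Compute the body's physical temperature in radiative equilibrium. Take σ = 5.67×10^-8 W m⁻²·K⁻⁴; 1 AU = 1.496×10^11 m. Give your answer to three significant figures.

88.5 K

d = 7.09 × 1.496×10^11 m = 1.061×10^12 m.
S = L/(4πd²) = 13.02 W m⁻².
Averaging over the sphere, the absorbed flux is S(1−α)/4 = 2.893 W m⁻².
Radiative balance εσT⁴ = 2.893 gives T = [2.893/(0.83·σ)]^(1/4) = 88.54 K.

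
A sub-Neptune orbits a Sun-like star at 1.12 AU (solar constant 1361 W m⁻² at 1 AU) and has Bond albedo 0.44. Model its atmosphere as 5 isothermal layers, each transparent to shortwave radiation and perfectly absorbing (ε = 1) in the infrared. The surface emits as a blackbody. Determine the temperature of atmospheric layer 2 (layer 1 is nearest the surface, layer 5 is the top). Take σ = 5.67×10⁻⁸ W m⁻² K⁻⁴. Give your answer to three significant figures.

322 K

By the inverse-square law, S = 1361/1.12² = 1085 W m⁻².
OLR = S(1−α)/4 = 151.9 W m⁻²; the top layer radiates at T_e = 227.5 K.
In the N-layer model, layer k (counted from the surface) has T_k = (N+1−k)^(1/4)·T_e.
With k = 2: T_2 = (5+1−2)^¼·227.5 K = 321.7 K.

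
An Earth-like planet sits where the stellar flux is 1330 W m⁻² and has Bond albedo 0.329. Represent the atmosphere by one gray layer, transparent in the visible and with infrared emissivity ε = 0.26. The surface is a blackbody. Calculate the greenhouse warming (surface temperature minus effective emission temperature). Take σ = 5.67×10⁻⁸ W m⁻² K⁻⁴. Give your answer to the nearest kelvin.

9 K

At the top of the atmosphere, σT_e⁴ = S(1−α)/4 = 223.1 W m⁻², giving T_e = 250.5 K.
Surface balance with a leaky layer gives σT_s⁴ = σT_e⁴·2/(2−ε), so T_s = T_e·[2/(2−0.26)]^(1/4) = 259.3 K.
The atmosphere warms the surface by 8.873 K.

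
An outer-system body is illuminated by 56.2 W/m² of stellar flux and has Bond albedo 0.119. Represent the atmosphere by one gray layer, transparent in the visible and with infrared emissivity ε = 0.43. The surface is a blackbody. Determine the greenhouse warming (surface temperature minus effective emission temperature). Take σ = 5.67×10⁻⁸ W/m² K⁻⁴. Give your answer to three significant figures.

7.58 kelvin

At the top of the atmosphere, σT_e⁴ = S(1−α)/4 = 12.38 W/m², giving T_e = 121.6 K.
Surface balance with a leaky layer gives σT_s⁴ = σT_e⁴·2/(2−ε), so T_s = T_e·[2/(2−0.43)]^(1/4) = 129.1 K.
T_s − T_e = 129.1 − 121.6 = 7.583 K.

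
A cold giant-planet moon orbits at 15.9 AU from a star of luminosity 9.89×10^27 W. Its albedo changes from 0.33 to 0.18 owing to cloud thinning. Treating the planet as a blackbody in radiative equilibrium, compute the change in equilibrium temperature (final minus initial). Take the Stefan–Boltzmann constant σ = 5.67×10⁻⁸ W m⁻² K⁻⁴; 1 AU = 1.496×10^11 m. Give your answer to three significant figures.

7.38 K

d = 15.9 × 1.496×10^11 m = 2.379×10^12 m.
S = L/(4πd²) = 139.1 W m⁻².
Initial: T₁ = [S(1−0.33)/(4σ)]^(1/4) = 142.4 K.
With α = 0.18, T₂ = 149.8 K.
Change: 149.8 − 142.4 = 7.376 K.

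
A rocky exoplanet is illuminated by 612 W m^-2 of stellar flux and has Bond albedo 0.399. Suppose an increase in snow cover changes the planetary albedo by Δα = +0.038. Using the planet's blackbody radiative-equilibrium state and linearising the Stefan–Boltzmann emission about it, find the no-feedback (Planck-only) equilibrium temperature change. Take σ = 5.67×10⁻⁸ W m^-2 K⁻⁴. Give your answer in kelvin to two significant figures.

-3.2 kelvin

Reference equilibrium: T_e = [S(1−α)/(4σ)]^(1/4) = 200.7 K.
The change in absorbed flux is Δ[S(1−α)/4] = −SΔα/4 = -5.814 W m^-2.
Planck response: λ_P = 4σT_e³ = 4·5.67×10⁻⁸·(200.7)³ = 1.833 W m^-2/K.
So ΔT₀ = -5.814/1.833 = -3.17 K.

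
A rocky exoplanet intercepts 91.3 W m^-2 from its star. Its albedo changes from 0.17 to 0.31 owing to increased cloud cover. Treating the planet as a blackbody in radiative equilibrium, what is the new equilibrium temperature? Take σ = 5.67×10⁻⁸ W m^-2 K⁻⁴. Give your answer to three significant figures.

129 K

With the new albedo, S(1−α₂)/4 = 15.75 W m^-2, so T₂ = 129.1 K.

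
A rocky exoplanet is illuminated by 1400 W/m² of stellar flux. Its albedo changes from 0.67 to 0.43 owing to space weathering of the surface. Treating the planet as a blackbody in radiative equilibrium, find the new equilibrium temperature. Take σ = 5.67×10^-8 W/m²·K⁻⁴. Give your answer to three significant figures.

With the new albedo, S(1−α₂)/4 = 199.5 W/m², so T₂ = 243.6 K.

244 K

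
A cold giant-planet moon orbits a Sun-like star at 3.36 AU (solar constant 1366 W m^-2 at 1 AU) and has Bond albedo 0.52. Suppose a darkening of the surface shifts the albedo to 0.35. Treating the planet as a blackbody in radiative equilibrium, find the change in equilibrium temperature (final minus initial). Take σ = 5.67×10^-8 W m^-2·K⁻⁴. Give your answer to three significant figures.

Irradiance scales as 1/d², so S = 1366 W m^-2 × (1/3.36)² = 121.0 W m^-2.
With α = 0.52, T₁ = 126.5 K.
Final:   T₂ = [S(1−0.35)/(4σ)]^(1/4) = 136.5 K.
ΔT = T₂ − T₁ = 9.961 K.

9.96 K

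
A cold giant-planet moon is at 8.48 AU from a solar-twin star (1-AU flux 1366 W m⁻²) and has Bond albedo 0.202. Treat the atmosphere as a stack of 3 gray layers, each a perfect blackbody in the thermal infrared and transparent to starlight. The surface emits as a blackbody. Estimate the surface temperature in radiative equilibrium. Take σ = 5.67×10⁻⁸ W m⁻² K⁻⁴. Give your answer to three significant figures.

Irradiance scales as 1/d², so S = 1366 W m⁻² × (1/8.48)² = 19.00 W m⁻².
Top-of-atmosphere balance: σT_e⁴ = S(1−α)/4 = 3.790 W m⁻² → T_e = 90.42 K.
For an N-layer opaque stack, T_s⁴ = (N+1)T_e⁴, hence T_s = (4)^(1/4)×90.42 K = 127.9 K.

128 K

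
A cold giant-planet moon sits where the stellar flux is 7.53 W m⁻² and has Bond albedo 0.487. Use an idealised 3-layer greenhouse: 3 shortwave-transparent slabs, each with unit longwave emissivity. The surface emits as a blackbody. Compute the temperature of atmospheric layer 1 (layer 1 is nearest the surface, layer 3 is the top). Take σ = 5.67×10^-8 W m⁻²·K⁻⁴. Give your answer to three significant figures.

84.5 K

The effective emission temperature is T_e = [S(1−α)/(4σ)]^¼ = 64.24 K.
Each opaque layer satisfies 2T_j⁴ = T_{j−1}⁴ + T_{j+1}⁴, giving T_k⁴ = (N+1−k)T_e⁴.
With k = 1: T_1 = (3+1−1)^¼·64.24 K = 84.55 K.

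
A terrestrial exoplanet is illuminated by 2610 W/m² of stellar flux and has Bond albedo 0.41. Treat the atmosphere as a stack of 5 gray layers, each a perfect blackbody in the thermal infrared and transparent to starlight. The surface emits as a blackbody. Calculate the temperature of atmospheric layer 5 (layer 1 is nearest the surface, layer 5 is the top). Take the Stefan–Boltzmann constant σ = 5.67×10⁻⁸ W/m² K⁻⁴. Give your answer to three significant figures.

Top-of-atmosphere balance: σT_e⁴ = S(1−α)/4 = 385.0 W/m² → T_e = 287.1 K.
The net upward flux σT_e⁴ is constant between every pair of levels, so T_k⁴ = (N+1−k)T_e⁴.
With k = 5: T_5 = (5+1−5)^¼·287.1 K = 287.1 K.

287 K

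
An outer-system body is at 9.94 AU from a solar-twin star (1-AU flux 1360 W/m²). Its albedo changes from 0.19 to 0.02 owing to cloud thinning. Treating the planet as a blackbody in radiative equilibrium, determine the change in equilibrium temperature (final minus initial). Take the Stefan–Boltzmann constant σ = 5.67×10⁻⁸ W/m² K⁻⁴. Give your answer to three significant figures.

4.08 K

By the inverse-square law, S = 1360/9.94² = 13.76 W/m².
Before: T₁ = [13.76·0.81/(4σ)]^(1/4) = 83.73 K.
With α = 0.02, T₂ = 87.82 K.
ΔT = T₂ − T₁ = 4.085 K.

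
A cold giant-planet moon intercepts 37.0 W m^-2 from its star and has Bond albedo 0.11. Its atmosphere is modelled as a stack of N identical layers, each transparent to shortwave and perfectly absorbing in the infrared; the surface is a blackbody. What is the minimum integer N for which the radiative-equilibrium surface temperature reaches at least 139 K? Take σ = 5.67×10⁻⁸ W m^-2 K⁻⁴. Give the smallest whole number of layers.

Top-of-atmosphere balance: σT_e⁴ = S(1−α)/4 = 8.232 W m^-2 → T_e = 109.8 K.
T_s = (N+1)^(1/4)·T_e ≥ 139 K requires N+1 ≥ (T_s/T_e)⁴ = (139/109.8)⁴ = 2.571.
So N ≥ 1.571; the smallest integer is N = 2.

2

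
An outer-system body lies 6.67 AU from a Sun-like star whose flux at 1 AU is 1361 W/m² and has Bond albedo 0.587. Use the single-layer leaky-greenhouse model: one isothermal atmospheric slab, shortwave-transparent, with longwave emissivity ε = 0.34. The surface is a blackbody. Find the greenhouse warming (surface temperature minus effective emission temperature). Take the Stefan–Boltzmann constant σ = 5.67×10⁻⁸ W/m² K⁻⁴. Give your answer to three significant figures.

By the inverse-square law, S = 1361/6.67² = 30.59 W/m².
Effective emission temperature (TOA balance): σT_e⁴ = S(1−α)/4 = 3.159 W/m² → T_e = 86.39 K.
Surface balance with a leaky layer gives σT_s⁴ = σT_e⁴·2/(2−ε), so T_s = T_e·[2/(2−0.34)]^(1/4) = 90.51 K.
Greenhouse warming: T_s − T_e = 4.120 K.

4.12 K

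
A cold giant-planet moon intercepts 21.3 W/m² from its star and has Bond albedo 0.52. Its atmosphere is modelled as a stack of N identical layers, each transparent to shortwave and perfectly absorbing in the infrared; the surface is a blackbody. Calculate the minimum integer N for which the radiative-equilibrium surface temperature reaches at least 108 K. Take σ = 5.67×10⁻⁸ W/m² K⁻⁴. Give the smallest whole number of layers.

The effective emission temperature is T_e = [S(1−α)/(4σ)]^¼ = 81.94 K.
Since T_s⁴ = (N+1)T_e⁴, we need N ≥ (T_s/T_e)⁴ − 1 = 2.018.
Rounding up, N = 3.

3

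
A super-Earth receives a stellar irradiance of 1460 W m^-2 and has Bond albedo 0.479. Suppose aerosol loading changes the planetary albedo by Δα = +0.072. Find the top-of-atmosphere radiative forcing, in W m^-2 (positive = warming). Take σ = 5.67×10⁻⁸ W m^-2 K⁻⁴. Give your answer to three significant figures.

The change in absorbed flux is Δ[S(1−α)/4] = −SΔα/4 = -26.28 W m^-2.

-26.3 W m^-2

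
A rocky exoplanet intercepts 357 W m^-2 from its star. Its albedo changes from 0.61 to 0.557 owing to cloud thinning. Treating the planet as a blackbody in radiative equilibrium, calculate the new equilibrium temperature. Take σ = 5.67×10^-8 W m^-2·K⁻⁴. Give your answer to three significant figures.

163 kelvin

T₂ = [S(1−α₂)/(4σ)]^(1/4) = [357.0·0.443/(4σ)]^(1/4) = 162.5 K.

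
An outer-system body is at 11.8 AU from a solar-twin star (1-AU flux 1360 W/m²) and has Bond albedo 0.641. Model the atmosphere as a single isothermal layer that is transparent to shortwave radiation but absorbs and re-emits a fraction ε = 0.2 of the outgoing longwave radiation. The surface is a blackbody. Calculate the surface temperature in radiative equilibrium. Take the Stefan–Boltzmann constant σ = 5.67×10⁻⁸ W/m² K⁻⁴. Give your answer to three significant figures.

64.4 K

Flux at the orbit: S = 1360/(11.8)² = 9.767 W/m².
At the top of the atmosphere, σT_e⁴ = S(1−α)/4 = 0.8766 W/m², giving T_e = 62.71 K.
For a single slab of emissivity ε, T_s⁴ = 2T_e⁴/(2−ε); thus T_s = 62.71·(1.111)^(1/4) = 64.38 K.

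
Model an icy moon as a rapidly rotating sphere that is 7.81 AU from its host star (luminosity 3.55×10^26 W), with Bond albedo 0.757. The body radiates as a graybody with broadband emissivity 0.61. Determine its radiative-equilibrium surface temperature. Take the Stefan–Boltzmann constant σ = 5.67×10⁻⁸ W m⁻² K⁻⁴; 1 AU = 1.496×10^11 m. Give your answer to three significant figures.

Orbital distance: d = 7.81 AU = 1.168×10^12 m.
Spreading L over a sphere of radius d: S = 3.55×10^26/(4π·1.17×10^12²) = 20.69 W m⁻².
The planet absorbs (1−α)S over its disc πR² and re-emits over 4πR², so the mean absorbed flux is (1−0.757)·20.69/4 = 1.257 W m⁻².
Equating to εσT⁴ with ε = 0.61: T = (1.257/0.61σ)^(1/4) = 77.65 K.

77.6 kelvin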